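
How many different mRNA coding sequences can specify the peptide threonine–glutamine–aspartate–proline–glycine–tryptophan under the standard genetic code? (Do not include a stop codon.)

256

Thr: 4 codons.
Gln: 2 codons.
Asp: 2 codons.
Pro: 4 codons.
Gly: 4 codons.
Trp: 1 codon.
4 × 2 × 2 × 4 × 4 × 1 = 256.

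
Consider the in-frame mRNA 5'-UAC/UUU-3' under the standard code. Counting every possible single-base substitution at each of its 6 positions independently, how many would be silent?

Codon 1 (UAC, Tyr): 1 synonymous substitution.
Codon 2 (UUU, Phe): 1 synonymous substitution.
Total: 1 + 1 = 2.

2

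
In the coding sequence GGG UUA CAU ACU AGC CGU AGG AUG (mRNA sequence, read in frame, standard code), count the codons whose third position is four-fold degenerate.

3

Codon 1 GGG (Gly): third position 4-fold.
Codon 2 UUA (Leu): third position 2-fold.
Codon 3 CAU (His): third position 2-fold.
Codon 4 ACU (Thr): third position 4-fold.
Codon 5 AGC (Ser): third position 2-fold.
Codon 6 CGU (Arg): third position 4-fold.
Codon 7 AGG (Arg): third position 2-fold.
Codon 8 AUG (Met): third position 1-fold.
Four-fold degenerate third positions: 3.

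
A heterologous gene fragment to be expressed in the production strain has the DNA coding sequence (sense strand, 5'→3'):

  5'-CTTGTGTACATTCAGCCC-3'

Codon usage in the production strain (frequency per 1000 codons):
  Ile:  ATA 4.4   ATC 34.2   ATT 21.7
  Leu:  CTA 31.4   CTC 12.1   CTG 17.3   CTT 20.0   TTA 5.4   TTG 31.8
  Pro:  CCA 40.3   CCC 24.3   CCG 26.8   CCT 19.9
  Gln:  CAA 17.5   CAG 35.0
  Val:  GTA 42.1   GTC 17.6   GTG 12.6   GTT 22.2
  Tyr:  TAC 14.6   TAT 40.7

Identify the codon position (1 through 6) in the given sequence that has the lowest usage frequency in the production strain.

Codon 1 CTT (Leu): 20.0 per 1000.
Codon 2 GTG (Val): 12.6 per 1000.
Codon 3 TAC (Tyr): 14.6 per 1000.
Codon 4 ATT (Ile): 21.7 per 1000.
Codon 5 CAG (Gln): 35.0 per 1000.
Codon 6 CCC (Pro): 24.3 per 1000.
Lowest frequency is 12.6 at codon 2.

2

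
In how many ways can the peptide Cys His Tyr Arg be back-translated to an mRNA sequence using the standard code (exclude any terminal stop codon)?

Cys: 2 codons.
His: 2 codons.
Tyr: 2 codons.
Arg: 6 codons.
2 × 2 × 2 × 6 = 48.

48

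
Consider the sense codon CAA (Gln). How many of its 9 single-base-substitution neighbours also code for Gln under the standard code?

1

Position 1: none → 0 synonymous.
Position 2: none → 0 synonymous.
Position 3: CAG → 1 synonymous.
Total: 0 + 0 + 1 = 1.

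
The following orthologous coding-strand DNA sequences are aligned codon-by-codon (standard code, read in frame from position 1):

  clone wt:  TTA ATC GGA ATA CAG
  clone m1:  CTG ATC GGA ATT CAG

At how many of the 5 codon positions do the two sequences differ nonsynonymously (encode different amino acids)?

0

Codon 1: TTA Leu / CTG Leu — synonymous.
Codon 2: ATC Ile / ATC Ile — identical.
Codon 3: GGA Gly / GGA Gly — identical.
Codon 4: ATA Ile / ATT Ile — synonymous.
Codon 5: CAG Gln / CAG Gln — identical.
Nonsynonymous differences: 0.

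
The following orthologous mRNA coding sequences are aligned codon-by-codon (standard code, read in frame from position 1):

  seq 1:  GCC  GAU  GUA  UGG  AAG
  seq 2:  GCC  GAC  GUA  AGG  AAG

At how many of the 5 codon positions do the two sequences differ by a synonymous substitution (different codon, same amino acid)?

1

Codon 1: GCC Ala / GCC Ala — identical.
Codon 2: GAU Asp / GAC Asp — synonymous.
Codon 3: GUA Val / GUA Val — identical.
Codon 4: UGG Trp / AGG Arg — nonsynonymous.
Codon 5: AAG Lys / AAG Lys — identical.
Synonymous differences: 1.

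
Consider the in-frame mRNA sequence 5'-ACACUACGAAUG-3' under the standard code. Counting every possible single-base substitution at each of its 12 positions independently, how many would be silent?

11

Codon 1 (ACA, Thr): 3 synonymous substitutions.
Codon 2 (CUA, Leu): 4 synonymous substitutions.
Codon 3 (CGA, Arg): 4 synonymous substitutions.
Codon 4 (AUG, Met): 0 synonymous substitutions.
Total: 3 + 4 + 4 + 0 = 11.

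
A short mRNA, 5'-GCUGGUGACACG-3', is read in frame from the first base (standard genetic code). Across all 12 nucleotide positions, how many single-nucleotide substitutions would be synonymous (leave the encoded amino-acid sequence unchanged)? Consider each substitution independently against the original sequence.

10

Codon 1 (GCU, Ala): 3 synonymous substitutions.
Codon 2 (GGU, Gly): 3 synonymous substitutions.
Codon 3 (GAC, Asp): 1 synonymous substitution.
Codon 4 (ACG, Thr): 3 synonymous substitutions.
Total: 3 + 3 + 1 + 3 = 10.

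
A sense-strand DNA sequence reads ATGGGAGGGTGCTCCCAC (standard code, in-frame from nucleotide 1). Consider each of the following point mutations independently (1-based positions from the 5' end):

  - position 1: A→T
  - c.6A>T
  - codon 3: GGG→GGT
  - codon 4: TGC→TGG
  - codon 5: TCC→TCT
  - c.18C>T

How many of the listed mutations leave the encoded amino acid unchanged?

Codon 1: ATG (Met) → TTG (Leu) — missense.
Codon 2: GGA (Gly) → GGT (Gly) — synonymous.
Codon 3: GGG (Gly) → GGT (Gly) — synonymous.
Codon 4: TGC (Cys) → TGG (Trp) — missense.
Codon 5: TCC (Ser) → TCT (Ser) — synonymous.
Codon 6: CAC (His) → CAT (His) — synonymous.
Synonymous: 4 of 6.

4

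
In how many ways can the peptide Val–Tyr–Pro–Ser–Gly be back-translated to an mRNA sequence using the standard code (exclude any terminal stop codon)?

Val: 4 codons.
Tyr: 2 codons.
Pro: 4 codons.
Ser: 6 codons.
Gly: 4 codons.
4 × 2 × 4 × 6 × 4 = 768.

768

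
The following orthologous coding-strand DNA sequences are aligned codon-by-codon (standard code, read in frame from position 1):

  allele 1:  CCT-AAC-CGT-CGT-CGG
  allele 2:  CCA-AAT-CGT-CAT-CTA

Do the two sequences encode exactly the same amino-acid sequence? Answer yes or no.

Codon 1: CCT Pro / CCA Pro — synonymous.
Codon 2: AAC Asn / AAT Asn — synonymous.
Codon 3: CGT Arg / CGT Arg — identical.
Codon 4: CGT Arg / CAT His — nonsynonymous.
Codon 5: CGG Arg / CTA Leu — nonsynonymous.
Nonsynonymous differences: 2 → different protein.

no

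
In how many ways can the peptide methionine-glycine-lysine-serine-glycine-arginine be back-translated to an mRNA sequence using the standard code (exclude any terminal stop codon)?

Met: 1 codon.
Gly: 4 codons.
Lys: 2 codons.
Ser: 6 codons.
Gly: 4 codons.
Arg: 6 codons.
1 × 4 × 2 × 6 × 4 × 6 = 1152.

1152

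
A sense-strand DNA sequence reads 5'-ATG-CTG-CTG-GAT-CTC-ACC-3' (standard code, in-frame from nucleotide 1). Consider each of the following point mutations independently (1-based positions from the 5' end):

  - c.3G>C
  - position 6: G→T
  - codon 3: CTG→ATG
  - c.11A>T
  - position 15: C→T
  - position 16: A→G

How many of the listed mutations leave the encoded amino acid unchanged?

Codon 1: ATG (Met) → ATC (Ile) — missense.
Codon 2: CTG (Leu) → CTT (Leu) — synonymous.
Codon 3: CTG (Leu) → ATG (Met) — missense.
Codon 4: GAT (Asp) → GTT (Val) — missense.
Codon 5: CTC (Leu) → CTT (Leu) — synonymous.
Codon 6: ACC (Thr) → GCC (Ala) — missense.
Synonymous: 2 of 6.

2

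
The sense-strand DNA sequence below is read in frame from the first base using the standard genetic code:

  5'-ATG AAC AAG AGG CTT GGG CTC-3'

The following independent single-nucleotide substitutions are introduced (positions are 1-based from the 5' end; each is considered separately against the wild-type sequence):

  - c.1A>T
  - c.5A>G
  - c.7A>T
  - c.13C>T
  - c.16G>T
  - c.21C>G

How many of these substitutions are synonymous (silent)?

1

Codon 1: ATG (Met) → TTG (Leu) — missense.
Codon 2: AAC (Asn) → AGC (Ser) — missense.
Codon 3: AAG (Lys) → TAG (Stop) — nonsense.
Codon 5: CTT (Leu) → TTT (Phe) — missense.
Codon 6: GGG (Gly) → TGG (Trp) — missense.
Codon 7: CTC (Leu) → CTG (Leu) — synonymous.
Synonymous: 1 of 6.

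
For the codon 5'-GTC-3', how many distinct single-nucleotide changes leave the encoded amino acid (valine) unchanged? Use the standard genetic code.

Position 1: none → 0 synonymous.
Position 2: none → 0 synonymous.
Position 3: GTT, GTA, GTG → 3 synonymous.
Total: 0 + 0 + 3 = 3.

3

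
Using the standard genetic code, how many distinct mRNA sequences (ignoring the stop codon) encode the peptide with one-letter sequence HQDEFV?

His: 2 codons.
Gln: 2 codons.
Asp: 2 codons.
Glu: 2 codons.
Phe: 2 codons.
Val: 4 codons.
2 × 2 × 2 × 2 × 2 × 4 = 128.

128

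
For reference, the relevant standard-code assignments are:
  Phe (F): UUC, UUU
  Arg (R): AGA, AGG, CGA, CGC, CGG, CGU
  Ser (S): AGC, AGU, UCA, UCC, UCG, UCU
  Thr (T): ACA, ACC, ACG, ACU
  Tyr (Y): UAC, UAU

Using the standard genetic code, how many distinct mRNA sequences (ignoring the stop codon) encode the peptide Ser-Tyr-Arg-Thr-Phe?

576

Ser: 6 codons.
Tyr: 2 codons.
Arg: 6 codons.
Thr: 4 codons.
Phe: 2 codons.
6 × 2 × 6 × 4 × 2 = 576.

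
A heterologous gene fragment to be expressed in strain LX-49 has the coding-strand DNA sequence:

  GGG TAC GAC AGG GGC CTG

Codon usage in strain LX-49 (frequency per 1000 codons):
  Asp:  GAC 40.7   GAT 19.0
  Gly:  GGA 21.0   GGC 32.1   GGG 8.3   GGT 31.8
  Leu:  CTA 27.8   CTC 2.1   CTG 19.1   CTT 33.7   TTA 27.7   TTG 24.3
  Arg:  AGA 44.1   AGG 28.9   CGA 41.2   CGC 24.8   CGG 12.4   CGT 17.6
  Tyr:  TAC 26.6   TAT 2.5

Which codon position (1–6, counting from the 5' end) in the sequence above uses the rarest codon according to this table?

1

Codon 1 GGG (Gly): 8.3 per 1000.
Codon 2 TAC (Tyr): 26.6 per 1000.
Codon 3 GAC (Asp): 40.7 per 1000.
Codon 4 AGG (Arg): 28.9 per 1000.
Codon 5 GGC (Gly): 32.1 per 1000.
Codon 6 CTG (Leu): 19.1 per 1000.
Lowest frequency is 8.3 at codon 1.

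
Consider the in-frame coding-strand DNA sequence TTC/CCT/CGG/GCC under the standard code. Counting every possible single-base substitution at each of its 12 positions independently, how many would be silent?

11

Codon 1 (TTC, Phe): 1 synonymous substitution.
Codon 2 (CCT, Pro): 3 synonymous substitutions.
Codon 3 (CGG, Arg): 4 synonymous substitutions.
Codon 4 (GCC, Ala): 3 synonymous substitutions.
Total: 1 + 3 + 4 + 3 = 11.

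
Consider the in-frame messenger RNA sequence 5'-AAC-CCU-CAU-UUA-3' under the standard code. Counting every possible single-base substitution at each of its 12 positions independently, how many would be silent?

Codon 1 (AAC, Asn): 1 synonymous substitution.
Codon 2 (CCU, Pro): 3 synonymous substitutions.
Codon 3 (CAU, His): 1 synonymous substitution.
Codon 4 (UUA, Leu): 2 synonymous substitutions.
Total: 1 + 3 + 1 + 2 = 7.

7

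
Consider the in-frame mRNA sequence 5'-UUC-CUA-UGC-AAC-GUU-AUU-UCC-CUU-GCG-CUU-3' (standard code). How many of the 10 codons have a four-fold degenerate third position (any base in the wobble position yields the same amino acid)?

Codon 1 UUC (Phe): third position 2-fold.
Codon 2 CUA (Leu): third position 4-fold.
Codon 3 UGC (Cys): third position 2-fold.
Codon 4 AAC (Asn): third position 2-fold.
Codon 5 GUU (Val): third position 4-fold.
Codon 6 AUU (Ile): third position 3-fold.
Codon 7 UCC (Ser): third position 4-fold.
Codon 8 CUU (Leu): third position 4-fold.
Codon 9 GCG (Ala): third position 4-fold.
Codon 10 CUU (Leu): third position 4-fold.
Four-fold degenerate third positions: 6.

6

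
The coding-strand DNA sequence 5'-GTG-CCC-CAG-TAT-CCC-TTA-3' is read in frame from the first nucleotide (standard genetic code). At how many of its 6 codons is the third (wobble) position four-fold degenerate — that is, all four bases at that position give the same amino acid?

Codon 1 GTG (Val): third position 4-fold.
Codon 2 CCC (Pro): third position 4-fold.
Codon 3 CAG (Gln): third position 2-fold.
Codon 4 TAT (Tyr): third position 2-fold.
Codon 5 CCC (Pro): third position 4-fold.
Codon 6 TTA (Leu): third position 2-fold.
Four-fold degenerate third positions: 3.

3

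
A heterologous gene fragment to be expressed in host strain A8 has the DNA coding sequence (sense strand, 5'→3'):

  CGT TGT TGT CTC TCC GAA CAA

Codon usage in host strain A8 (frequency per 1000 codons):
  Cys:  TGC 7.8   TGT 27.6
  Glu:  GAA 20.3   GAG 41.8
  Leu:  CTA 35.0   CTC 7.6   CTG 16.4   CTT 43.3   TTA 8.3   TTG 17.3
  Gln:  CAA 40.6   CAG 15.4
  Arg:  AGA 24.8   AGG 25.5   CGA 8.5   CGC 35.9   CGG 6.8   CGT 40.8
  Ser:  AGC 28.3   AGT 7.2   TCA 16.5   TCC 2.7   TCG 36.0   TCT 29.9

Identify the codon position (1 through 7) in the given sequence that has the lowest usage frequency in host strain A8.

5

Codon 1 CGT (Arg): 40.8 per 1000.
Codon 2 TGT (Cys): 27.6 per 1000.
Codon 3 TGT (Cys): 27.6 per 1000.
Codon 4 CTC (Leu): 7.6 per 1000.
Codon 5 TCC (Ser): 2.7 per 1000.
Codon 6 GAA (Glu): 20.3 per 1000.
Codon 7 CAA (Gln): 40.6 per 1000.
Lowest frequency is 2.7 at codon 5.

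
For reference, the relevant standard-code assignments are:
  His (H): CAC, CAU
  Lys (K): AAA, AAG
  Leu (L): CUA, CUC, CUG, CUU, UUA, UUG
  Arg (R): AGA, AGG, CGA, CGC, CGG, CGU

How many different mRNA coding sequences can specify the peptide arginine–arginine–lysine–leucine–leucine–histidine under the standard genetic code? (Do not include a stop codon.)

5184

Arg: 6 codons.
Arg: 6 codons.
Lys: 2 codons.
Leu: 6 codons.
Leu: 6 codons.
His: 2 codons.
6 × 6 × 2 × 6 × 6 × 2 = 5184.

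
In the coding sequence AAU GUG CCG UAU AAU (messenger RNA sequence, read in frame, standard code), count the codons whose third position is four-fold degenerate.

Codon 1 AAU (Asn): third position 2-fold.
Codon 2 GUG (Val): third position 4-fold.
Codon 3 CCG (Pro): third position 4-fold.
Codon 4 UAU (Tyr): third position 2-fold.
Codon 5 AAU (Asn): third position 2-fold.
Four-fold degenerate third positions: 2.

2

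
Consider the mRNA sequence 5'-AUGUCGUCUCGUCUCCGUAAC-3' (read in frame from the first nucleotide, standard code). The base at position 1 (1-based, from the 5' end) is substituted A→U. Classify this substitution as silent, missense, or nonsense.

missense

Position 1 falls in codon 1: AUG → Met.
After the substitution the codon is UUG → Leu.
Met ≠ Leu, so this is a missense mutation.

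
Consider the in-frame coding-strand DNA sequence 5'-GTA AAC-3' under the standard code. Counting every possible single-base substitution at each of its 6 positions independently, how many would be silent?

4

Codon 1 (GTA, Val): 3 synonymous substitutions.
Codon 2 (AAC, Asn): 1 synonymous substitution.
Total: 3 + 1 = 4.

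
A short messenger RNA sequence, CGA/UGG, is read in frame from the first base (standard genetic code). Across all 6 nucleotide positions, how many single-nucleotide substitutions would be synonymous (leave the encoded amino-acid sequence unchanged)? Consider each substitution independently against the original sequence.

Codon 1 (CGA, Arg): 4 synonymous substitutions.
Codon 2 (UGG, Trp): 0 synonymous substitutions.
Total: 4 + 0 = 4.

4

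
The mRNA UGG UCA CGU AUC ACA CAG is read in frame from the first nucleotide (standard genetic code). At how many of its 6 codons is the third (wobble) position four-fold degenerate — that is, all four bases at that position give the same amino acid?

3

Codon 1 UGG (Trp): third position 1-fold.
Codon 2 UCA (Ser): third position 4-fold.
Codon 3 CGU (Arg): third position 4-fold.
Codon 4 AUC (Ile): third position 3-fold.
Codon 5 ACA (Thr): third position 4-fold.
Codon 6 CAG (Gln): third position 2-fold.
Four-fold degenerate third positions: 3.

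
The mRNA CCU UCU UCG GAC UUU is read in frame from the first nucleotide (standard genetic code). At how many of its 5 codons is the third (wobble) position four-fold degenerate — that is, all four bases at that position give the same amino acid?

3

Codon 1 CCU (Pro): third position 4-fold.
Codon 2 UCU (Ser): third position 4-fold.
Codon 3 UCG (Ser): third position 4-fold.
Codon 4 GAC (Asp): third position 2-fold.
Codon 5 UUU (Phe): third position 2-fold.
Four-fold degenerate third positions: 3.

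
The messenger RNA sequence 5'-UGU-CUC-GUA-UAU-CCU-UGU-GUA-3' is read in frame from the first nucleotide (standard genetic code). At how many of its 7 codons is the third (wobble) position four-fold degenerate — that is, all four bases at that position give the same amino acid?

4

Codon 1 UGU (Cys): third position 2-fold.
Codon 2 CUC (Leu): third position 4-fold.
Codon 3 GUA (Val): third position 4-fold.
Codon 4 UAU (Tyr): third position 2-fold.
Codon 5 CCU (Pro): third position 4-fold.
Codon 6 UGU (Cys): third position 2-fold.
Codon 7 GUA (Val): third position 4-fold.
Four-fold degenerate third positions: 4.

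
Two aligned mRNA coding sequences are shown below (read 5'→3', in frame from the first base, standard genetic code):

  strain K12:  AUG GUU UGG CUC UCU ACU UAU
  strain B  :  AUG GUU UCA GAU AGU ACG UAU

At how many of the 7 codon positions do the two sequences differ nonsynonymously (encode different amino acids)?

Codon 1: AUG Met / AUG Met — identical.
Codon 2: GUU Val / GUU Val — identical.
Codon 3: UGG Trp / UCA Ser — nonsynonymous.
Codon 4: CUC Leu / GAU Asp — nonsynonymous.
Codon 5: UCU Ser / AGU Ser — synonymous.
Codon 6: ACU Thr / ACG Thr — synonymous.
Codon 7: UAU Tyr / UAU Tyr — identical.
Nonsynonymous differences: 2.

2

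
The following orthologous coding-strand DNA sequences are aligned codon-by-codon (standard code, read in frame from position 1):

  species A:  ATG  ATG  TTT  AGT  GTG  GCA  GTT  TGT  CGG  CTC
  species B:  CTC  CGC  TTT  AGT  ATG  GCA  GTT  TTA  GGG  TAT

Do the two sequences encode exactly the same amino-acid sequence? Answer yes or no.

Codon 1: ATG Met / CTC Leu — nonsynonymous.
Codon 2: ATG Met / CGC Arg — nonsynonymous.
Codon 3: TTT Phe / TTT Phe — identical.
Codon 4: AGT Ser / AGT Ser — identical.
Codon 5: GTG Val / ATG Met — nonsynonymous.
Codon 6: GCA Ala / GCA Ala — identical.
Codon 7: GTT Val / GTT Val — identical.
Codon 8: TGT Cys / TTA Leu — nonsynonymous.
Codon 9: CGG Arg / GGG Gly — nonsynonymous.
Codon 10: CTC Leu / TAT Tyr — nonsynonymous.
Nonsynonymous differences: 6 → different protein.

no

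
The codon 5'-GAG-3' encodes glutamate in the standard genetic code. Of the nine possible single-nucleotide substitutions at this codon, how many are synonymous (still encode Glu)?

1

Position 1: none → 0 synonymous.
Position 2: none → 0 synonymous.
Position 3: GAA → 1 synonymous.
Total: 0 + 0 + 1 = 1.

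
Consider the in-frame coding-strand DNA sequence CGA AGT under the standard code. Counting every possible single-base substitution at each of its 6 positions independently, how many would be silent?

5

Codon 1 (CGA, Arg): 4 synonymous substitutions.
Codon 2 (AGT, Ser): 1 synonymous substitution.
Total: 4 + 1 = 5.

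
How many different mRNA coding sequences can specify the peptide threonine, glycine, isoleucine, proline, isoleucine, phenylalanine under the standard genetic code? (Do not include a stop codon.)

1152

Thr: 4 codons.
Gly: 4 codons.
Ile: 3 codons.
Pro: 4 codons.
Ile: 3 codons.
Phe: 2 codons.
4 × 4 × 3 × 4 × 3 × 2 = 1152.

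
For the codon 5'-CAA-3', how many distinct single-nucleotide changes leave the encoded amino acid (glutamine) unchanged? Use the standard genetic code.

1

Position 1: none → 0 synonymous.
Position 2: none → 0 synonymous.
Position 3: CAG → 1 synonymous.
Total: 0 + 0 + 1 = 1.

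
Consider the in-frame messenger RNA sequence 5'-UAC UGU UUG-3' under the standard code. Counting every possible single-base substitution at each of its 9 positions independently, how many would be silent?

Codon 1 (UAC, Tyr): 1 synonymous substitution.
Codon 2 (UGU, Cys): 1 synonymous substitution.
Codon 3 (UUG, Leu): 2 synonymous substitutions.
Total: 1 + 1 + 2 = 4.

4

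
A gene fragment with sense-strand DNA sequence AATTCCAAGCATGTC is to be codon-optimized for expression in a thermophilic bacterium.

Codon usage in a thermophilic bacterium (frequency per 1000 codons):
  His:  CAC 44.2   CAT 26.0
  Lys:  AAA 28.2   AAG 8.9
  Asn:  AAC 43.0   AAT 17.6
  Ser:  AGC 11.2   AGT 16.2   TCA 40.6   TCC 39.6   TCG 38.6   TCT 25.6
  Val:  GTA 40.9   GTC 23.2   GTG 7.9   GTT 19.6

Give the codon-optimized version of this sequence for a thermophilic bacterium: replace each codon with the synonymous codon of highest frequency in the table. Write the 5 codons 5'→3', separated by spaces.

AAC TCA AAA CAC GTA

Codon 1 (Asn): best is AAC at 43.0.
Codon 2 (Ser): best is TCA at 40.6.
Codon 3 (Lys): best is AAA at 28.2.
Codon 4 (His): best is CAC at 44.2.
Codon 5 (Val): best is GTA at 40.9.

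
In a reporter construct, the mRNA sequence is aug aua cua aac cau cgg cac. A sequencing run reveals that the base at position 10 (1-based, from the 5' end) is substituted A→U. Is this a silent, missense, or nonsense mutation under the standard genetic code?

Position 10 falls in codon 4: AAC → Asn.
After the substitution the codon is UAC → Tyr.
Asn ≠ Tyr, so this is a missense mutation.

missense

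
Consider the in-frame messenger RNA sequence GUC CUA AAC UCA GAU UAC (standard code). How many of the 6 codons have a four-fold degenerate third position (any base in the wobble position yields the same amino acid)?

Codon 1 GUC (Val): third position 4-fold.
Codon 2 CUA (Leu): third position 4-fold.
Codon 3 AAC (Asn): third position 2-fold.
Codon 4 UCA (Ser): third position 4-fold.
Codon 5 GAU (Asp): third position 2-fold.
Codon 6 UAC (Tyr): third position 2-fold.
Four-fold degenerate third positions: 3.

3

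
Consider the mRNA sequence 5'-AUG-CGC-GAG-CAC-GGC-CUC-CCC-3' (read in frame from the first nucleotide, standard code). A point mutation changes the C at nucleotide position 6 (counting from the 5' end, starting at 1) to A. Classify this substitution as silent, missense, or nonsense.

Position 6 falls in codon 2: CGC → Arg.
After the substitution the codon is CGA → Arg.
Both encode Arg, so the change is synonymous.

silent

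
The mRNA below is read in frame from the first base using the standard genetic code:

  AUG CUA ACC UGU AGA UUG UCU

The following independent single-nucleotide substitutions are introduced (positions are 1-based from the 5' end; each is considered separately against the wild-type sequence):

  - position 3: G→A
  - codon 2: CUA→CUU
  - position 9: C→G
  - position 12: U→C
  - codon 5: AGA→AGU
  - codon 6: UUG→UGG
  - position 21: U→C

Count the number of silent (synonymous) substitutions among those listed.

Codon 1: AUG (Met) → AUA (Ile) — missense.
Codon 2: CUA (Leu) → CUU (Leu) — synonymous.
Codon 3: ACC (Thr) → ACG (Thr) — synonymous.
Codon 4: UGU (Cys) → UGC (Cys) — synonymous.
Codon 5: AGA (Arg) → AGU (Ser) — missense.
Codon 6: UUG (Leu) → UGG (Trp) — missense.
Codon 7: UCU (Ser) → UCC (Ser) — synonymous.
Synonymous: 4 of 7.

4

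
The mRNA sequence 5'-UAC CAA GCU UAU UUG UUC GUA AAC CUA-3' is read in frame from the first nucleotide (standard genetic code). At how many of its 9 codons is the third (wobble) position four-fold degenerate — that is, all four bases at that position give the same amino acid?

3

Codon 1 UAC (Tyr): third position 2-fold.
Codon 2 CAA (Gln): third position 2-fold.
Codon 3 GCU (Ala): third position 4-fold.
Codon 4 UAU (Tyr): third position 2-fold.
Codon 5 UUG (Leu): third position 2-fold.
Codon 6 UUC (Phe): third position 2-fold.
Codon 7 GUA (Val): third position 4-fold.
Codon 8 AAC (Asn): third position 2-fold.
Codon 9 CUA (Leu): third position 4-fold.
Four-fold degenerate third positions: 3.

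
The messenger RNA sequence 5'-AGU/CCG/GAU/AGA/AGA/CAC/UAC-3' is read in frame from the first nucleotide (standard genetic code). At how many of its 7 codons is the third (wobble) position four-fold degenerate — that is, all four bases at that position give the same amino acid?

1

Codon 1 AGU (Ser): third position 2-fold.
Codon 2 CCG (Pro): third position 4-fold.
Codon 3 GAU (Asp): third position 2-fold.
Codon 4 AGA (Arg): third position 2-fold.
Codon 5 AGA (Arg): third position 2-fold.
Codon 6 CAC (His): third position 2-fold.
Codon 7 UAC (Tyr): third position 2-fold.
Four-fold degenerate third positions: 1.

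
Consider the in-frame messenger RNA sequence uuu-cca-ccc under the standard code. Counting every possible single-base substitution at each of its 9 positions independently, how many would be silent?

7

Codon 1 (UUU, Phe): 1 synonymous substitution.
Codon 2 (CCA, Pro): 3 synonymous substitutions.
Codon 3 (CCC, Pro): 3 synonymous substitutions.
Total: 1 + 3 + 3 = 7.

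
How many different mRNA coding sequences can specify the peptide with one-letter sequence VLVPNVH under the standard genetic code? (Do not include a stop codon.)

6144

Val: 4 codons.
Leu: 6 codons.
Val: 4 codons.
Pro: 4 codons.
Asn: 2 codons.
Val: 4 codons.
His: 2 codons.
4 × 6 × 4 × 4 × 2 × 4 × 2 = 6144.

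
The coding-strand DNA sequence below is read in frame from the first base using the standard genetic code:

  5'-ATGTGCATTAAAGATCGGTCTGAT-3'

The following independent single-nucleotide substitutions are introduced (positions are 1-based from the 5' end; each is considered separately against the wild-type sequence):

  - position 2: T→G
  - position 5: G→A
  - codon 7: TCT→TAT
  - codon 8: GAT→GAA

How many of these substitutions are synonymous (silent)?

Codon 1: ATG (Met) → AGG (Arg) — missense.
Codon 2: TGC (Cys) → TAC (Tyr) — missense.
Codon 7: TCT (Ser) → TAT (Tyr) — missense.
Codon 8: GAT (Asp) → GAA (Glu) — missense.
Synonymous: 0 of 4.

0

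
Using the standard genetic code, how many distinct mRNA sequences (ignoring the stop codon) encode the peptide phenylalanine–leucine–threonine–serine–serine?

1728

Phe: 2 codons.
Leu: 6 codons.
Thr: 4 codons.
Ser: 6 codons.
Ser: 6 codons.
2 × 6 × 4 × 6 × 6 = 1728.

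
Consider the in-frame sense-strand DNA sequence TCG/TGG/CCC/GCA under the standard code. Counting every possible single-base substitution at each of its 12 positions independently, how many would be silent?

Codon 1 (TCG, Ser): 3 synonymous substitutions.
Codon 2 (TGG, Trp): 0 synonymous substitutions.
Codon 3 (CCC, Pro): 3 synonymous substitutions.
Codon 4 (GCA, Ala): 3 synonymous substitutions.
Total: 3 + 0 + 3 + 3 = 9.

9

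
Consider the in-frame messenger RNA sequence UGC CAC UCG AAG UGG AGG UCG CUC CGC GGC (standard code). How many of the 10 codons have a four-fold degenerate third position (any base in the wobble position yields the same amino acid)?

5

Codon 1 UGC (Cys): third position 2-fold.
Codon 2 CAC (His): third position 2-fold.
Codon 3 UCG (Ser): third position 4-fold.
Codon 4 AAG (Lys): third position 2-fold.
Codon 5 UGG (Trp): third position 1-fold.
Codon 6 AGG (Arg): third position 2-fold.
Codon 7 UCG (Ser): third position 4-fold.
Codon 8 CUC (Leu): third position 4-fold.
Codon 9 CGC (Arg): third position 4-fold.
Codon 10 GGC (Gly): third position 4-fold.
Four-fold degenerate third positions: 5.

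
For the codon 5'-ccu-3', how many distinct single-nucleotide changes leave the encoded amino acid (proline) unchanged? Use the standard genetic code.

3

Position 1: none → 0 synonymous.
Position 2: none → 0 synonymous.
Position 3: CCC, CCA, CCG → 3 synonymous.
Total: 0 + 0 + 3 = 3.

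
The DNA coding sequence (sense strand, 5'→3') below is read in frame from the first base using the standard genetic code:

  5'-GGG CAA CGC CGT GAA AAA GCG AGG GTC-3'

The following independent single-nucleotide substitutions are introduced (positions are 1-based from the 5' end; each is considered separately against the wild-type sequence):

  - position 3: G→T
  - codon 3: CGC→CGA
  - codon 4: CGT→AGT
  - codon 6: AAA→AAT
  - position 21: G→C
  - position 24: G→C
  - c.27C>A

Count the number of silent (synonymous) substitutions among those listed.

4

Codon 1: GGG (Gly) → GGT (Gly) — synonymous.
Codon 3: CGC (Arg) → CGA (Arg) — synonymous.
Codon 4: CGT (Arg) → AGT (Ser) — missense.
Codon 6: AAA (Lys) → AAT (Asn) — missense.
Codon 7: GCG (Ala) → GCC (Ala) — synonymous.
Codon 8: AGG (Arg) → AGC (Ser) — missense.
Codon 9: GTC (Val) → GTA (Val) — synonymous.
Synonymous: 4 of 7.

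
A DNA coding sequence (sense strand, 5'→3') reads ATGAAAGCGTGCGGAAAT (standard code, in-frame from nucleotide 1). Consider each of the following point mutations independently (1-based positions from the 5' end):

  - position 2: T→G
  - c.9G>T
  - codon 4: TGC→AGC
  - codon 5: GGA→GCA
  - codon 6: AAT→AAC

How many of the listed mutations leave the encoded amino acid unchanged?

Codon 1: ATG (Met) → AGG (Arg) — missense.
Codon 3: GCG (Ala) → GCT (Ala) — synonymous.
Codon 4: TGC (Cys) → AGC (Ser) — missense.
Codon 5: GGA (Gly) → GCA (Ala) — missense.
Codon 6: AAT (Asn) → AAC (Asn) — synonymous.
Synonymous: 2 of 5.

2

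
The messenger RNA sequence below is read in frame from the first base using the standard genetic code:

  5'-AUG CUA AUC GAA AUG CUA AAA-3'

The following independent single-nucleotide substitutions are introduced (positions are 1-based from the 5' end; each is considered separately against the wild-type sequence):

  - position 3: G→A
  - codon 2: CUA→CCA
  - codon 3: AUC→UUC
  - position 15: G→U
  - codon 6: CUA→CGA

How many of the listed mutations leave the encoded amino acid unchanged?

0

Codon 1: AUG (Met) → AUA (Ile) — missense.
Codon 2: CUA (Leu) → CCA (Pro) — missense.
Codon 3: AUC (Ile) → UUC (Phe) — missense.
Codon 5: AUG (Met) → AUU (Ile) — missense.
Codon 6: CUA (Leu) → CGA (Arg) — missense.
Synonymous: 0 of 5.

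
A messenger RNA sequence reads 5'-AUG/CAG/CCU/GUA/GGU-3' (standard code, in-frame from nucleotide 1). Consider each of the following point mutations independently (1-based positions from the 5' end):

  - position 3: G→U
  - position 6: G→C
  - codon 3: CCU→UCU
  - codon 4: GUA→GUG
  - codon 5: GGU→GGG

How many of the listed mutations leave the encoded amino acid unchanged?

Codon 1: AUG (Met) → AUU (Ile) — missense.
Codon 2: CAG (Gln) → CAC (His) — missense.
Codon 3: CCU (Pro) → UCU (Ser) — missense.
Codon 4: GUA (Val) → GUG (Val) — synonymous.
Codon 5: GGU (Gly) → GGG (Gly) — synonymous.
Synonymous: 2 of 5.

2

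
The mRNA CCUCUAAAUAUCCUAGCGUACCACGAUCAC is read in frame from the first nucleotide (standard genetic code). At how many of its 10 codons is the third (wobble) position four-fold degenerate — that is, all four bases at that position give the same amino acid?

Codon 1 CCU (Pro): third position 4-fold.
Codon 2 CUA (Leu): third position 4-fold.
Codon 3 AAU (Asn): third position 2-fold.
Codon 4 AUC (Ile): third position 3-fold.
Codon 5 CUA (Leu): third position 4-fold.
Codon 6 GCG (Ala): third position 4-fold.
Codon 7 UAC (Tyr): third position 2-fold.
Codon 8 CAC (His): third position 2-fold.
Codon 9 GAU (Asp): third position 2-fold.
Codon 10 CAC (His): third position 2-fold.
Four-fold degenerate third positions: 4.

4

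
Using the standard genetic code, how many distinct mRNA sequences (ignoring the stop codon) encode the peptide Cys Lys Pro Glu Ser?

192

Cys: 2 codons.
Lys: 2 codons.
Pro: 4 codons.
Glu: 2 codons.
Ser: 6 codons.
2 × 2 × 4 × 2 × 6 = 192.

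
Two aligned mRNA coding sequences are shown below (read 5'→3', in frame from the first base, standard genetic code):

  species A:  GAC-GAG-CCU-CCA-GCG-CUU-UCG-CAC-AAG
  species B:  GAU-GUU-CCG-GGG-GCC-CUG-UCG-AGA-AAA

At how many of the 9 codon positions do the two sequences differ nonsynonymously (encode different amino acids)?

3

Codon 1: GAC Asp / GAU Asp — synonymous.
Codon 2: GAG Glu / GUU Val — nonsynonymous.
Codon 3: CCU Pro / CCG Pro — synonymous.
Codon 4: CCA Pro / GGG Gly — nonsynonymous.
Codon 5: GCG Ala / GCC Ala — synonymous.
Codon 6: CUU Leu / CUG Leu — synonymous.
Codon 7: UCG Ser / UCG Ser — identical.
Codon 8: CAC His / AGA Arg — nonsynonymous.
Codon 9: AAG Lys / AAA Lys — synonymous.
Nonsynonymous differences: 3.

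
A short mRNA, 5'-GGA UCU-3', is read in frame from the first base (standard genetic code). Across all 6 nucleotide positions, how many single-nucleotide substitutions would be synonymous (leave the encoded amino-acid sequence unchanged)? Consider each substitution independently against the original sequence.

Codon 1 (GGA, Gly): 3 synonymous substitutions.
Codon 2 (UCU, Ser): 3 synonymous substitutions.
Total: 3 + 3 = 6.

6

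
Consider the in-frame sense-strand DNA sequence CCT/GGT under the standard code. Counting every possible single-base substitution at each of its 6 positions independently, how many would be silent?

6

Codon 1 (CCT, Pro): 3 synonymous substitutions.
Codon 2 (GGT, Gly): 3 synonymous substitutions.
Total: 3 + 3 = 6.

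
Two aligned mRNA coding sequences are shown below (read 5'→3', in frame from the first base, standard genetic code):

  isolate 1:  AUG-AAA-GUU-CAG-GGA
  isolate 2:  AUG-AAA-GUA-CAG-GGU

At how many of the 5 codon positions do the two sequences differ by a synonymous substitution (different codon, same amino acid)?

Codon 1: AUG Met / AUG Met — identical.
Codon 2: AAA Lys / AAA Lys — identical.
Codon 3: GUU Val / GUA Val — synonymous.
Codon 4: CAG Gln / CAG Gln — identical.
Codon 5: GGA Gly / GGU Gly — synonymous.
Synonymous differences: 2.

2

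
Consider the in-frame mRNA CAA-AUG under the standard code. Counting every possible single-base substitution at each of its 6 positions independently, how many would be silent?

Codon 1 (CAA, Gln): 1 synonymous substitution.
Codon 2 (AUG, Met): 0 synonymous substitutions.
Total: 1 + 0 = 1.

1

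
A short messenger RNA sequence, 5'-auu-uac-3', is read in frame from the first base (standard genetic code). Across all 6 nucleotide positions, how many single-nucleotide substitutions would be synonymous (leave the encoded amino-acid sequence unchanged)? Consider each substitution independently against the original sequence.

3

Codon 1 (AUU, Ile): 2 synonymous substitutions.
Codon 2 (UAC, Tyr): 1 synonymous substitution.
Total: 2 + 1 = 3.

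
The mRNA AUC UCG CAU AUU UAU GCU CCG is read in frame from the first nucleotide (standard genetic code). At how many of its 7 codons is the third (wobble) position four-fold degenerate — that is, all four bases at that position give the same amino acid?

Codon 1 AUC (Ile): third position 3-fold.
Codon 2 UCG (Ser): third position 4-fold.
Codon 3 CAU (His): third position 2-fold.
Codon 4 AUU (Ile): third position 3-fold.
Codon 5 UAU (Tyr): third position 2-fold.
Codon 6 GCU (Ala): third position 4-fold.
Codon 7 CCG (Pro): third position 4-fold.
Four-fold degenerate third positions: 3.

3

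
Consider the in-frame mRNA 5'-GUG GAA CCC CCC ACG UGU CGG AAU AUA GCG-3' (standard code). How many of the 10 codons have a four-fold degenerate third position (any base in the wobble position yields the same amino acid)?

6

Codon 1 GUG (Val): third position 4-fold.
Codon 2 GAA (Glu): third position 2-fold.
Codon 3 CCC (Pro): third position 4-fold.
Codon 4 CCC (Pro): third position 4-fold.
Codon 5 ACG (Thr): third position 4-fold.
Codon 6 UGU (Cys): third position 2-fold.
Codon 7 CGG (Arg): third position 4-fold.
Codon 8 AAU (Asn): third position 2-fold.
Codon 9 AUA (Ile): third position 3-fold.
Codon 10 GCG (Ala): third position 4-fold.
Four-fold degenerate third positions: 6.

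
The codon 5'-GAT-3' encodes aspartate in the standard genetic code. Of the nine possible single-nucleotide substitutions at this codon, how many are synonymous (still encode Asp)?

Position 1: none → 0 synonymous.
Position 2: none → 0 synonymous.
Position 3: GAC → 1 synonymous.
Total: 0 + 0 + 1 = 1.

1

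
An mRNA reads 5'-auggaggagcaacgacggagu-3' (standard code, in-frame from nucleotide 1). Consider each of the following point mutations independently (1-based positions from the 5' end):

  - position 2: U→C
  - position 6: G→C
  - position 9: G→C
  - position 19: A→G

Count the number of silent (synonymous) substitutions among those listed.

Codon 1: AUG (Met) → ACG (Thr) — missense.
Codon 2: GAG (Glu) → GAC (Asp) — missense.
Codon 3: GAG (Glu) → GAC (Asp) — missense.
Codon 7: AGU (Ser) → GGU (Gly) — missense.
Synonymous: 0 of 4.

0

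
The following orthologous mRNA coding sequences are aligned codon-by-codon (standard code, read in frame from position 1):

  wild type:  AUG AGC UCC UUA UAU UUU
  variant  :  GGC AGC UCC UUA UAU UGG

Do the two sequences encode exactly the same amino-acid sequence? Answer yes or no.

no

Codon 1: AUG Met / GGC Gly — nonsynonymous.
Codon 2: AGC Ser / AGC Ser — identical.
Codon 3: UCC Ser / UCC Ser — identical.
Codon 4: UUA Leu / UUA Leu — identical.
Codon 5: UAU Tyr / UAU Tyr — identical.
Codon 6: UUU Phe / UGG Trp — nonsynonymous.
Nonsynonymous differences: 2 → different protein.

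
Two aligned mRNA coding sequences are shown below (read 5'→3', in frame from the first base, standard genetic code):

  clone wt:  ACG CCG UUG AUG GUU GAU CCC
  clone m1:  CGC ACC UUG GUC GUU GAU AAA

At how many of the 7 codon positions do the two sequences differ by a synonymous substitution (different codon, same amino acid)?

Codon 1: ACG Thr / CGC Arg — nonsynonymous.
Codon 2: CCG Pro / ACC Thr — nonsynonymous.
Codon 3: UUG Leu / UUG Leu — identical.
Codon 4: AUG Met / GUC Val — nonsynonymous.
Codon 5: GUU Val / GUU Val — identical.
Codon 6: GAU Asp / GAU Asp — identical.
Codon 7: CCC Pro / AAA Lys — nonsynonymous.
Synonymous differences: 0.

0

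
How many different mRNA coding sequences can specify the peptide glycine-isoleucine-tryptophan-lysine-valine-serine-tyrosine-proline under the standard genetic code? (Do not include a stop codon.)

4608

Gly: 4 codons.
Ile: 3 codons.
Trp: 1 codon.
Lys: 2 codons.
Val: 4 codons.
Ser: 6 codons.
Tyr: 2 codons.
Pro: 4 codons.
4 × 3 × 1 × 2 × 4 × 6 × 2 × 4 = 4608.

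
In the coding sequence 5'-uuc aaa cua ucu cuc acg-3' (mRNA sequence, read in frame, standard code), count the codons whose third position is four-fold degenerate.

Codon 1 UUC (Phe): third position 2-fold.
Codon 2 AAA (Lys): third position 2-fold.
Codon 3 CUA (Leu): third position 4-fold.
Codon 4 UCU (Ser): third position 4-fold.
Codon 5 CUC (Leu): third position 4-fold.
Codon 6 ACG (Thr): third position 4-fold.
Four-fold degenerate third positions: 4.

4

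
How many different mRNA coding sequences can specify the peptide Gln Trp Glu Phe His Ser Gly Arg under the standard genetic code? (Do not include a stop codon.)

Gln: 2 codons.
Trp: 1 codon.
Glu: 2 codons.
Phe: 2 codons.
His: 2 codons.
Ser: 6 codons.
Gly: 4 codons.
Arg: 6 codons.
2 × 1 × 2 × 2 × 2 × 6 × 4 × 6 = 2304.

2304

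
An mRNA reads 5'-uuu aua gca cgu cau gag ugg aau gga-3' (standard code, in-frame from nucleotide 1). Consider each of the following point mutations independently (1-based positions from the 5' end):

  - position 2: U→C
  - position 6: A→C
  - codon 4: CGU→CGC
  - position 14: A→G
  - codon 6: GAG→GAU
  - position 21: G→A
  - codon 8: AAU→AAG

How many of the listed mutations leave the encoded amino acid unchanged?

2

Codon 1: UUU (Phe) → UCU (Ser) — missense.
Codon 2: AUA (Ile) → AUC (Ile) — synonymous.
Codon 4: CGU (Arg) → CGC (Arg) — synonymous.
Codon 5: CAU (His) → CGU (Arg) — missense.
Codon 6: GAG (Glu) → GAU (Asp) — missense.
Codon 7: UGG (Trp) → UGA (Stop) — nonsense.
Codon 8: AAU (Asn) → AAG (Lys) — missense.
Synonymous: 2 of 7.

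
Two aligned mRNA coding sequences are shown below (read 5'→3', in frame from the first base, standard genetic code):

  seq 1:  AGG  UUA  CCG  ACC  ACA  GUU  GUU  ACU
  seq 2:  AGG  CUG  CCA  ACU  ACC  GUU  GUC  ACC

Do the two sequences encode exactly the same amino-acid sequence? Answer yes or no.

Codon 1: AGG Arg / AGG Arg — identical.
Codon 2: UUA Leu / CUG Leu — synonymous.
Codon 3: CCG Pro / CCA Pro — synonymous.
Codon 4: ACC Thr / ACU Thr — synonymous.
Codon 5: ACA Thr / ACC Thr — synonymous.
Codon 6: GUU Val / GUU Val — identical.
Codon 7: GUU Val / GUC Val — synonymous.
Codon 8: ACU Thr / ACC Thr — synonymous.
Nonsynonymous differences: 0 → same protein.

yes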